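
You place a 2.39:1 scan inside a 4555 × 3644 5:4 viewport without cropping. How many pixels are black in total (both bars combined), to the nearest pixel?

7917238 pixels

Since 2.390 > 1.250, the scan is width-limited.
That makes the image 1905.8577 px tall (4555 / 2.390).
3644 − 1905.8577 = 1738.1423 px of bars.
That's 1738.1423 × 4555 ≈ 7917238 black pixels.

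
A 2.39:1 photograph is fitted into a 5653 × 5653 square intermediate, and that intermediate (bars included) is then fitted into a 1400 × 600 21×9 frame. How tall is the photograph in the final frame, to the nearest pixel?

2.39:1 in 5653×5653: fills the width, so the photograph is 5653.00 × 2365.27.
The square canvas is height-limited in 1400×600, giving 600.00 × 600.00; scale factor 0.1061.
Applying the same ×0.1061: 2365.27 → 251.05.

251 px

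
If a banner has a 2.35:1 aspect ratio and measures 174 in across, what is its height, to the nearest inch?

74 in

At 2.35:1, 174 / 2.350 ≈ 74.04.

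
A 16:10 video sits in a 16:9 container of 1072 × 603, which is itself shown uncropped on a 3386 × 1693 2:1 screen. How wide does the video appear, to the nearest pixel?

2709 px

Inside the 1072×603 canvas the video is height-limited at 964.80 × 603.00.
The 16:9 canvas is height-limited in 3386×1693, giving 3009.78 × 1693.00; scale factor 2.8076.
The video scales with it: width 964.80 × 2.8076 ≈ 2708.80.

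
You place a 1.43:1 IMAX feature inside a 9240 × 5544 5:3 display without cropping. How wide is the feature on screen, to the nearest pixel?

Since 1.430 < 1.667, the feature is height-limited.
Content width = 5544 × 1.430 ≈ 7927.92 px.

7928 px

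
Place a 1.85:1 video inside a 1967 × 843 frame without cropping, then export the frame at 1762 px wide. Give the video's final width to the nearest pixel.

Fitted into 1967×843, the video spans the height; its width is 843 × 1.850 ≈ 1559.55 px.
The frame scales by 1762/1967 = 0.8958; 1559.55 × 0.8958 ≈ 1397.01 px.

1397 px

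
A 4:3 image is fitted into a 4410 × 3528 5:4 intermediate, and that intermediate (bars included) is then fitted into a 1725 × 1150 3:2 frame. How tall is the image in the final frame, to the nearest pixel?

1078 px

4:3 in 4410×3528: fills the width, so the image is 4410.00 × 3307.50.
The 5:4 canvas is height-limited in 1725×1150, giving 1437.50 × 1150.00; scale factor 0.3260.
Applying the same ×0.3260: 3307.50 → 1078.12.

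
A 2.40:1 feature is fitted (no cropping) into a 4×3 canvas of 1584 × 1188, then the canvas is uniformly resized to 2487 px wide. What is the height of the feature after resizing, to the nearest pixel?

1036 px

In the 1584×1188 frame the feature fills the width: height = 1584 / 2.400 ≈ 660.00 px.
The frame scales by 2487/1584 = 1.5701; 660.00 × 1.5701 ≈ 1036.25 px.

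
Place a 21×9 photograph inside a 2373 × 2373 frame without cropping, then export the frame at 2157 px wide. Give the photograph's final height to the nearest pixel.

At 2373×2373 the photograph is width-limited, so height = 2373 × 9/21 ≈ 1017.00 px.
The frame scales by 2157/2373 = 0.9090; 1017.00 × 0.9090 ≈ 924.43 px.

924 px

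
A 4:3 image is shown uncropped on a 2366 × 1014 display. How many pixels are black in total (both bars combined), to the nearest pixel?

Since 1.333 < 2.333, the image is height-limited.
The image is 1014 × 4/3 ≈ 1352.0000 px wide.
2366 − 1352.0000 = 1014.0000 px of bars.
That's 1014.0000 × 1014 ≈ 1028196 black pixels.

1028196 pixels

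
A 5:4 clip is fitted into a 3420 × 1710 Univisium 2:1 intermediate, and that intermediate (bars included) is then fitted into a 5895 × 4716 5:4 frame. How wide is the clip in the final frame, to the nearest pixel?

3684 px

Inside the 3420×1710 canvas the clip is height-limited at 2137.50 × 1710.00.
Univisium 2:1 in 5895×4716: fills the width, so the intermediate becomes 5895.00 × 2947.50 — a scale of ×1.7237.
The clip scales with it: width 2137.50 × 1.7237 ≈ 3684.38.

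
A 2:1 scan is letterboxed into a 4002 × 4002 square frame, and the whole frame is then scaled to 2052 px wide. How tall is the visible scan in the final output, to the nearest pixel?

1026 px

In the 4002×4002 frame the scan fills the width: height = 4002 × 1/2 ≈ 2001.00 px.
The frame scales by 2052/4002 = 0.5127; 2001.00 × 0.5127 ≈ 1026.00 px.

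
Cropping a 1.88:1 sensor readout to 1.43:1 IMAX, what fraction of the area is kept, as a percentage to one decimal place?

76.1%

Going from 1.88:1 to 1.43:1 IMAX means cutting width while keeping height.
Area ratio = (1.430)/(1.880) = 76.06% retained.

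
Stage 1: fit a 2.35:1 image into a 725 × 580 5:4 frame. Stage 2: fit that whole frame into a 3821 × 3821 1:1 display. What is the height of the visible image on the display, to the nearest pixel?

1626 px

First fit — 2.35:1 into 725×580 spans the width: 725.00 × 308.51.
Second fit — the 5:4 canvas into 3821×3821 spans the width: 3821.00 × 3056.80 (×5.2703 from 725×580).
So the image's height is 308.51 × 5.2703 ≈ 1625.96.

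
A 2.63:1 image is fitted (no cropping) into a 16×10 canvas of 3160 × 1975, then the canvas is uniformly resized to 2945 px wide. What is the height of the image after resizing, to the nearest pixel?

Fitted into 3160×1975, the image spans the width; its height is 3160 / 2.630 ≈ 1201.52 px.
The frame scales by 2945/3160 = 0.9320; 1201.52 × 0.9320 ≈ 1119.77 px.

1120 px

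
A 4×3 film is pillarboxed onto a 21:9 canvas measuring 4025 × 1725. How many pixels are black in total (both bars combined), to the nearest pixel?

4×3 is narrower than 21:9, so it spans the full height.
The film is 1725 × 4/3 ≈ 2300.0000 px wide.
Leftover width: 4025 − 2300.0000 = 1725.0000 px.
That's 1725.0000 × 1725 ≈ 2975625 black pixels.

2975625 pixels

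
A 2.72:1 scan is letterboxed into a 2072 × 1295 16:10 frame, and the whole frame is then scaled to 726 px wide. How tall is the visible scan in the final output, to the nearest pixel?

At 2072×1295 the scan is width-limited, so height = 2072 / 2.720 ≈ 761.76 px.
The frame scales by 726/2072 = 0.3504; 761.76 × 0.3504 ≈ 266.91 px.

267 px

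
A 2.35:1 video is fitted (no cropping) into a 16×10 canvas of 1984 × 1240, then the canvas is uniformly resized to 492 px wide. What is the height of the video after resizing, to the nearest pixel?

At 1984×1240 the video is width-limited, so height = 1984 / 2.350 ≈ 844.26 px.
The frame scales by 492/1984 = 0.2480; 844.26 × 0.2480 ≈ 209.36 px.

209 px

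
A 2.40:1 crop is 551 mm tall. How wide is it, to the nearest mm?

1322 mm

At 2.40:1, 551 × 2.400 ≈ 1322.40.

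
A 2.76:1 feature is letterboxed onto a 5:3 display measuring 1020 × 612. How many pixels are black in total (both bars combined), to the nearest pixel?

247283 pixels

Since 2.760 > 1.667, the feature is width-limited.
Content height = 1020 / 2.760 ≈ 369.5652 px.
612 − 369.5652 = 242.4348 px of bars.
That's 242.4348 × 1020 ≈ 247283 black pixels.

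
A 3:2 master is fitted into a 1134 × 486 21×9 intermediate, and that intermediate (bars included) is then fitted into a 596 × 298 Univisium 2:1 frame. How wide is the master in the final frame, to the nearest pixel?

First fit — 3:2 into 1134×486 spans the height: 729.00 × 486.00.
21×9 in 596×298: fills the width, so the intermediate becomes 596.00 × 255.43 — a scale of ×0.5256.
The master scales with it: width 729.00 × 0.5256 ≈ 383.14.

383 px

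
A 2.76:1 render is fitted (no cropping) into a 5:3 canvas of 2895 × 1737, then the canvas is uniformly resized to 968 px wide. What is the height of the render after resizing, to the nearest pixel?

Fitted into 2895×1737, the render spans the width; its height is 2895 / 2.760 ≈ 1048.91 px.
Scaling 2895 → 968 is ×0.3344, so the height becomes 1048.91 × 0.3344 ≈ 350.72 px.

351 px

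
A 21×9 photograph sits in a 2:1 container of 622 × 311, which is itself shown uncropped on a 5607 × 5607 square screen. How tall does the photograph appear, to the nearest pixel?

2403 px

Inside the 622×311 canvas the photograph is width-limited at 622.00 × 266.57.
Second fit — the 2:1 canvas into 5607×5607 spans the width: 5607.00 × 2803.50 (×9.0145 from 622×311).
So the photograph's height is 266.57 × 9.0145 ≈ 2403.00.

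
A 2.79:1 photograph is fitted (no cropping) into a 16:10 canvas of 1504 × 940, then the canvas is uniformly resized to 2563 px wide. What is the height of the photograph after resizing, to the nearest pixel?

In the 1504×940 frame the photograph fills the width: height = 1504 / 2.790 ≈ 539.07 px.
The frame scales by 2563/1504 = 1.7041; 539.07 × 1.7041 ≈ 918.64 px.

919 px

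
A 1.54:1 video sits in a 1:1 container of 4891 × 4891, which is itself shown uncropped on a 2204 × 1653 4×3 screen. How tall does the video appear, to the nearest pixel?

Inside the 4891×4891 canvas the video is width-limited at 4891.00 × 3175.97.
Second fit — the 1:1 canvas into 2204×1653 spans the height: 1653.00 × 1653.00 (×0.3380 from 4891×4891).
Applying the same ×0.3380: 3175.97 → 1073.38.

1073 px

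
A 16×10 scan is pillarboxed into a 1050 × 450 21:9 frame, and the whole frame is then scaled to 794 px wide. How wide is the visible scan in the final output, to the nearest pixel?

At 1050×450 the scan is height-limited, so width = 450 × 16/10 ≈ 720.00 px.
The frame scales by 794/1050 = 0.7562; 720.00 × 0.7562 ≈ 544.46 px.

544 px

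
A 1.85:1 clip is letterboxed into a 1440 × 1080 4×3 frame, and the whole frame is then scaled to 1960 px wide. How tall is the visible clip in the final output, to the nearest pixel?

At 1440×1080 the clip is width-limited, so height = 1440 / 1.850 ≈ 778.38 px.
The frame scales by 1960/1440 = 1.3611; 778.38 × 1.3611 ≈ 1059.46 px.

1059 px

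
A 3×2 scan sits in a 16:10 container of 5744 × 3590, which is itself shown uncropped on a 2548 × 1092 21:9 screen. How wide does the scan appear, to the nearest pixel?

1638 px

Inside the 5744×3590 canvas the scan is height-limited at 5385.00 × 3590.00.
Second fit — the 16:10 canvas into 2548×1092 spans the height: 1747.20 × 1092.00 (×0.3042 from 5744×3590).
So the scan's width is 5385.00 × 0.3042 ≈ 1638.00.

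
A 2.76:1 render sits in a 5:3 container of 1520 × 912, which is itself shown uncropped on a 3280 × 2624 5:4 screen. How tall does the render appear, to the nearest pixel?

2.76:1 in 1520×912: fills the width, so the render is 1520.00 × 550.72.
Second fit — the 5:3 canvas into 3280×2624 spans the width: 3280.00 × 1968.00 (×2.1579 from 1520×912).
So the render's height is 550.72 × 2.1579 ≈ 1188.41.

1188 px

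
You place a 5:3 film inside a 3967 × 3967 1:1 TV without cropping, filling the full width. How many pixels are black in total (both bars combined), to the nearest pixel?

6294836 pixels

The film is 3967 × 3/5 ≈ 2380.2000 px tall.
Black = 3967 − 2380.2000 = 1586.8000 px.
Bar area = 1586.8000 × 3967 ≈ 6294836 px.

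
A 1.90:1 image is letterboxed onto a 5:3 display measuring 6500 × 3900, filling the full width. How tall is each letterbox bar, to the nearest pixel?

That makes the image 3421.05 px tall (6500 / 1.900).
Leftover height: 3900 − 3421.05 = 478.95 px → 239.47 each side.

239 px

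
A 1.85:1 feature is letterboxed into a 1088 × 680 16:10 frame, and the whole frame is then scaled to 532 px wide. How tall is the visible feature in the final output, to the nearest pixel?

Fitted into 1088×680, the feature spans the width; its height is 1088 / 1.850 ≈ 588.11 px.
Scaling 1088 → 532 is ×0.4890, so the height becomes 588.11 × 0.4890 ≈ 287.57 px.

288 px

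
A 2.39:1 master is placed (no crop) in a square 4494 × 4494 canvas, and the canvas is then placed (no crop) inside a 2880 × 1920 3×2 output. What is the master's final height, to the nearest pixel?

803 px

Inside the 4494×4494 canvas the master is width-limited at 4494.00 × 1880.33.
square in 2880×1920: fills the height, so the intermediate becomes 1920.00 × 1920.00 — a scale of ×0.4272.
The master scales with it: height 1880.33 × 0.4272 ≈ 803.35.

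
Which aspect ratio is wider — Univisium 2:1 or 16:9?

Univisium 2:1 = 2 and 16:9 = 1.778; 2 > 1.778.

Univisium 2:1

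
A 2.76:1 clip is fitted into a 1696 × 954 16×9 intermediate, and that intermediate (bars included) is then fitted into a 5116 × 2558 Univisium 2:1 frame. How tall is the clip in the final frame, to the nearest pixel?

1648 px

2.76:1 in 1696×954: fills the width, so the clip is 1696.00 × 614.49.
16×9 in 5116×2558: fills the height, so the intermediate becomes 4547.56 × 2558.00 — a scale of ×2.6813.
The clip scales with it: height 614.49 × 2.6813 ≈ 1647.67.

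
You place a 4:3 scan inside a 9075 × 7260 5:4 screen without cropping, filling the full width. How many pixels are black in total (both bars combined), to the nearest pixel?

The scan is 9075 × 3/4 ≈ 6806.2500 px tall.
Leftover height: 7260 − 6806.2500 = 453.7500 px.
Across the 9075-px span: 453.7500 × 9075 ≈ 4117781 px.

4117781 pixels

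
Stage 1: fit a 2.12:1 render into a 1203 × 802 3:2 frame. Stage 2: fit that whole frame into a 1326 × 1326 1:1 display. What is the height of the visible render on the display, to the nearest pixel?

2.12:1 in 1203×802: fills the width, so the render is 1203.00 × 567.45.
The 3:2 canvas is width-limited in 1326×1326, giving 1326.00 × 884.00; scale factor 1.1022.
The render scales with it: height 567.45 × 1.1022 ≈ 625.47.

625 px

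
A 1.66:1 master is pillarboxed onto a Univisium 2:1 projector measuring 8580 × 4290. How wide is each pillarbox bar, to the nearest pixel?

729 px

1.66:1 (1.660) < Univisium 2:1 (2.000), so the master fills the height.
That makes the image 7121.40 px wide (4290 × 1.660).
Leftover width: 8580 − 7121.40 = 1458.60 px → 729.30 each side.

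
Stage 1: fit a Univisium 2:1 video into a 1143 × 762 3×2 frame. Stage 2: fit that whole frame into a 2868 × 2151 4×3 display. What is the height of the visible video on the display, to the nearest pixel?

1434 px

Inside the 1143×762 canvas the video is width-limited at 1143.00 × 571.50.
Second fit — the 3×2 canvas into 2868×2151 spans the width: 2868.00 × 1912.00 (×2.5092 from 1143×762).
The video scales with it: height 571.50 × 2.5092 ≈ 1434.00.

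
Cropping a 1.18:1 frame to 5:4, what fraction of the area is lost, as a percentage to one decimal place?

The width stays; only height is cut (since 5:4 is wider than 1.18:1).
Fraction kept = (1.180)/(1.250) ≈ 94.40%, so 5.60% is lost.

5.6%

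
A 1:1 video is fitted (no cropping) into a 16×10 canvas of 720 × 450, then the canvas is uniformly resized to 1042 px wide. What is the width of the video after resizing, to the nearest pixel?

651 px

At 720×450 the video is height-limited, so width = 450 × 1/1 ≈ 450.00 px.
Resizing to 1042 px wide multiplies everything by 1.4472: 450.00 → 651.25 px.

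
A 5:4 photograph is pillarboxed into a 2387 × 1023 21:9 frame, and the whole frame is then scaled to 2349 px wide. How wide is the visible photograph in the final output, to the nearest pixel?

1258 px

In the 2387×1023 frame the photograph fills the height: width = 1023 × 5/4 ≈ 1278.75 px.
Scaling 2387 → 2349 is ×0.9841, so the width becomes 1278.75 × 0.9841 ≈ 1258.39 px.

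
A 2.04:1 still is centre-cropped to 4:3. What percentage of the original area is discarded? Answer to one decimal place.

34.6%

Going from 2.04:1 to 4:3 means cutting width while keeping height.
Area ratio = (1.333)/(2.040) = 65.36%; the remaining 34.64% is cropped out.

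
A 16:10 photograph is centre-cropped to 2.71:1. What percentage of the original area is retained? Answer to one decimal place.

The width stays; only height is cut (since 2.71:1 is wider than 16:10).
Area ratio = (1.600)/(2.710) = 59.04% retained.

59.0%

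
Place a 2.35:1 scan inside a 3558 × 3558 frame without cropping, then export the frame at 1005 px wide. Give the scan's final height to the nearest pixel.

At 3558×3558 the scan is width-limited, so height = 3558 / 2.350 ≈ 1514.04 px.
Resizing to 1005 px wide multiplies everything by 0.2825: 1514.04 → 427.66 px.

428 px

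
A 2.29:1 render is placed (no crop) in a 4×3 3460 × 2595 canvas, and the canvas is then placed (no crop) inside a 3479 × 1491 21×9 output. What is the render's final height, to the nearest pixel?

868 px

Inside the 3460×2595 canvas the render is width-limited at 3460.00 × 1510.92.
4×3 in 3479×1491: fills the height, so the intermediate becomes 1988.00 × 1491.00 — a scale of ×0.5746.
So the render's height is 1510.92 × 0.5746 ≈ 868.12.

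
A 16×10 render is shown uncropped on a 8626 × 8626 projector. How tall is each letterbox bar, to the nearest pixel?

1617 px

16×10 (1.600) > 1:1 (1.000), so the render fills the width.
Content height = 8626 × 10/16 ≈ 5391.25 px.
Leftover height: 8626 − 5391.25 = 3234.75 px → 1617.38 each side.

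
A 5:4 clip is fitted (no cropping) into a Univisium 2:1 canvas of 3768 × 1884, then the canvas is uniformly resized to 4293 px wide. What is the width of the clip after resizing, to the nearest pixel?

2683 px

At 3768×1884 the clip is height-limited, so width = 1884 × 5/4 ≈ 2355.00 px.
Scaling 3768 → 4293 is ×1.1393, so the width becomes 2355.00 × 1.1393 ≈ 2683.12 px.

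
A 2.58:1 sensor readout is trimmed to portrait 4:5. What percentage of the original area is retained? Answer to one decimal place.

portrait 4:5 is narrower than 2.58:1, so the crop keeps the full height and trims the width.
(0.800)/(2.580) ≈ 0.310 of the area survives.

31.0%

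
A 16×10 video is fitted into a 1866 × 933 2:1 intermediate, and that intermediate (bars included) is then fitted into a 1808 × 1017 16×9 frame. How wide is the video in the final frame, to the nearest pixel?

1446 px

First fit — 16×10 into 1866×933 spans the height: 1492.80 × 933.00.
Second fit — the 2:1 canvas into 1808×1017 spans the width: 1808.00 × 904.00 (×0.9689 from 1866×933).
So the video's width is 1492.80 × 0.9689 ≈ 1446.40.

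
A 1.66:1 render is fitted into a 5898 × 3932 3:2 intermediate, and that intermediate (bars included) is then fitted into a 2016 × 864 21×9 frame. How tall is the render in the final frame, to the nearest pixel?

1.66:1 in 5898×3932: fills the width, so the render is 5898.00 × 3553.01.
Second fit — the 3:2 canvas into 2016×864 spans the height: 1296.00 × 864.00 (×0.2197 from 5898×3932).
Applying the same ×0.2197: 3553.01 → 780.72.

781 px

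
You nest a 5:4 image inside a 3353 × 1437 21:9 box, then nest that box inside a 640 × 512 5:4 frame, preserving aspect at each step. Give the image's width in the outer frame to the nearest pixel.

5:4 in 3353×1437: fills the height, so the image is 1796.25 × 1437.00.
Second fit — the 21:9 canvas into 640×512 spans the width: 640.00 × 274.29 (×0.1909 from 3353×1437).
Applying the same ×0.1909: 1796.25 → 342.86.

343 px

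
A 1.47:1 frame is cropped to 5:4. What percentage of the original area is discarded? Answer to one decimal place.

5:4 is narrower than 1.47:1, so the crop keeps the full height and trims the width.
Area ratio = (1.250)/(1.470) = 85.03%; the remaining 14.97% is cropped out.

15.0%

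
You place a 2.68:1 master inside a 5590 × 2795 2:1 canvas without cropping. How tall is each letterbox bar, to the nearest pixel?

355 px

Since 2.680 > 2.000, the master is width-limited.
The master is 5590 / 2.680 ≈ 2085.82 px tall.
Leftover height: 2795 − 2085.82 = 709.18 px → 354.59 each side.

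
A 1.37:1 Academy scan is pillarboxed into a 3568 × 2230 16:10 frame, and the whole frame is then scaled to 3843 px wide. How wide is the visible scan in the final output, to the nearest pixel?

3291 px

At 3568×2230 the scan is height-limited, so width = 2230 × 1.370 ≈ 3055.10 px.
The frame scales by 3843/3568 = 1.0771; 3055.10 × 1.0771 ≈ 3290.57 px.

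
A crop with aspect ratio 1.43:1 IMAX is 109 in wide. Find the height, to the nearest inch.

At 1.43:1 IMAX, 109 / 1.430 ≈ 76.22.

76 in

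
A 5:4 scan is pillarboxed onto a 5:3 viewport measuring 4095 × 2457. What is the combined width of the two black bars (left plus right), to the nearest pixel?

5:4 (1.250) < 5:3 (1.667), so the scan fills the height.
That makes the image 3071.25 px wide (2457 × 5/4).
Leftover width: 4095 − 3071.25 = 1023.75 px.

1024 px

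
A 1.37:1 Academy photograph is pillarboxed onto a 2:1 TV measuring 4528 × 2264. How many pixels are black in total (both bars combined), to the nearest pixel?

3229188 pixels

Since 1.370 < 2.000, the photograph is height-limited.
The photograph is 2264 × 1.370 ≈ 3101.6800 px wide.
Leftover width: 4528 − 3101.6800 = 1426.3200 px.
Bar area = 1426.3200 × 2264 ≈ 3229188 px.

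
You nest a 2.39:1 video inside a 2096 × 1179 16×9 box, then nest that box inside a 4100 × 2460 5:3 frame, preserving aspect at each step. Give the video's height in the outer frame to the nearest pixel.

1715 px

First fit — 2.39:1 into 2096×1179 spans the width: 2096.00 × 876.99.
Second fit — the 16×9 canvas into 4100×2460 spans the width: 4100.00 × 2306.25 (×1.9561 from 2096×1179).
The video scales with it: height 876.99 × 1.9561 ≈ 1715.48.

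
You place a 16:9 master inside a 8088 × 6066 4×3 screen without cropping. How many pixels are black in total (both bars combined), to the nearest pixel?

12265452 pixels

16:9 is wider than 4×3, so it spans the full width.
Content height = 8088 × 9/16 ≈ 4549.5000 px.
6066 − 4549.5000 = 1516.5000 px of bars.
That's 1516.5000 × 8088 ≈ 12265452 black pixels.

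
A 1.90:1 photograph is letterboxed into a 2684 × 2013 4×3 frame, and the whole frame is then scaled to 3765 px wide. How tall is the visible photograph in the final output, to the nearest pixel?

In the 2684×2013 frame the photograph fills the width: height = 2684 / 1.900 ≈ 1412.63 px.
Resizing to 3765 px wide multiplies everything by 1.4028: 1412.63 → 1981.58 px.

1982 px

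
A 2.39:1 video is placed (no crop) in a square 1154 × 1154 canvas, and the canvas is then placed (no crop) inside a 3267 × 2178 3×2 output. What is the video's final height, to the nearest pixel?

911 px

First fit — 2.39:1 into 1154×1154 spans the width: 1154.00 × 482.85.
Second fit — the square canvas into 3267×2178 spans the height: 2178.00 × 2178.00 (×1.8873 from 1154×1154).
The video scales with it: height 482.85 × 1.8873 ≈ 911.30.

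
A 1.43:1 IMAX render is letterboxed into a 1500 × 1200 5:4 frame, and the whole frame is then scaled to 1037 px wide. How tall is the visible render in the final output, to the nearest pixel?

725 px

In the 1500×1200 frame the render fills the width: height = 1500 / 1.430 ≈ 1048.95 px.
Scaling 1500 → 1037 is ×0.6913, so the height becomes 1048.95 × 0.6913 ≈ 725.17 px.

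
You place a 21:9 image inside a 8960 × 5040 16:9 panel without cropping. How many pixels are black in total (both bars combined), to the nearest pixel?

Since 2.333 > 1.778, the image is width-limited.
The image is 8960 × 9/21 ≈ 3840.0000 px tall.
Black = 5040 − 3840.0000 = 1200.0000 px.
That's 1200.0000 × 8960 ≈ 10752000 black pixels.

10752000 pixels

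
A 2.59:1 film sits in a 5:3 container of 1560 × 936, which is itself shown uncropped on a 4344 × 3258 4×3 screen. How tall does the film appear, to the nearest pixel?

2.59:1 in 1560×936: fills the width, so the film is 1560.00 × 602.32.
The 5:3 canvas is width-limited in 4344×3258, giving 4344.00 × 2606.40; scale factor 2.7846.
The film scales with it: height 602.32 × 2.7846 ≈ 1677.22.

1677 px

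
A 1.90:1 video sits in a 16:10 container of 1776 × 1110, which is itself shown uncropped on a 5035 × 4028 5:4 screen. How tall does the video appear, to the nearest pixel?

1.90:1 in 1776×1110: fills the width, so the video is 1776.00 × 934.74.
Second fit — the 16:10 canvas into 5035×4028 spans the width: 5035.00 × 3146.88 (×2.8350 from 1776×1110).
Applying the same ×2.8350: 934.74 → 2650.00.

2650 px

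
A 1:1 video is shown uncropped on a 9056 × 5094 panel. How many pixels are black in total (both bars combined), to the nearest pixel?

Since 1.000 < 1.778, the video is height-limited.
Content width = 5094 × 1/1 ≈ 5094.0000 px.
Leftover width: 9056 − 5094.0000 = 3962.0000 px.
Across the 5094-px span: 3962.0000 × 5094 ≈ 20182428 px.

20182428 pixels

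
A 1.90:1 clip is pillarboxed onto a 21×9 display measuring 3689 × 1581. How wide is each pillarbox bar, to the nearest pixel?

343 px

1.90:1 is narrower than 21×9, so it spans the full height.
The clip is 1581 × 1.900 ≈ 3003.90 px wide.
Black = 3689 − 3003.90 = 685.10 px, or 342.55 per bar.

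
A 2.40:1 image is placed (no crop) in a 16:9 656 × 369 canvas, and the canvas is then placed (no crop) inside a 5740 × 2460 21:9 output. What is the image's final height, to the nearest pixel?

1822 px

First fit — 2.40:1 into 656×369 spans the width: 656.00 × 273.33.
Second fit — the 16:9 canvas into 5740×2460 spans the height: 4373.33 × 2460.00 (×6.6667 from 656×369).
The image scales with it: height 273.33 × 6.6667 ≈ 1822.22.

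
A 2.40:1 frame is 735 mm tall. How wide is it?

1764 mm

735 × 2.400 = 1764.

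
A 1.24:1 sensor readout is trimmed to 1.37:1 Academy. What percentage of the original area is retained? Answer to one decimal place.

90.5%

1.37:1 Academy is wider than 1.24:1, so the crop keeps the full width and trims the height.
(1.240)/(1.370) ≈ 0.905 of the area survives.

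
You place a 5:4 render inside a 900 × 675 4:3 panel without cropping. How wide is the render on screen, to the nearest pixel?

844 px

5:4 (1.250) < 4:3 (1.333), so the render fills the height.
That makes the image 843.75 px wide (675 × 5/4).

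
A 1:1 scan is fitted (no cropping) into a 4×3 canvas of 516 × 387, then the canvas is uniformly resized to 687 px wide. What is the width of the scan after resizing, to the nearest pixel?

At 516×387 the scan is height-limited, so width = 387 × 1/1 ≈ 387.00 px.
Resizing to 687 px wide multiplies everything by 1.3314: 387.00 → 515.25 px.

515 px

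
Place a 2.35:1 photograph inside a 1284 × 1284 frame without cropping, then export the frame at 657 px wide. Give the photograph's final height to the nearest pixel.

280 px

At 1284×1284 the photograph is width-limited, so height = 1284 / 2.350 ≈ 546.38 px.
Resizing to 657 px wide multiplies everything by 0.5117: 546.38 → 279.57 px.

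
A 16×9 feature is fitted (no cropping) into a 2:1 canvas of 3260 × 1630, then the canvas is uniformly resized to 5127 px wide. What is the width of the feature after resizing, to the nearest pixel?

4557 px

At 3260×1630 the feature is height-limited, so width = 1630 × 16/9 ≈ 2897.78 px.
Resizing to 5127 px wide multiplies everything by 1.5727: 2897.78 → 4557.33 px.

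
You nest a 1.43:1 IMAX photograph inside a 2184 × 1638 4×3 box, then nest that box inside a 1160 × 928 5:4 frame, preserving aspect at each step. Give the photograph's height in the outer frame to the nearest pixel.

811 px

First fit — 1.43:1 IMAX into 2184×1638 spans the width: 2184.00 × 1527.27.
The 4×3 canvas is width-limited in 1160×928, giving 1160.00 × 870.00; scale factor 0.5311.
Applying the same ×0.5311: 1527.27 → 811.19.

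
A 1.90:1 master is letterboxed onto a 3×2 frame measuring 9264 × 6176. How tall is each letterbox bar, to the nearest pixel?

1.90:1 is wider than 3×2, so it spans the full width.
Content height = 9264 / 1.900 ≈ 4875.79 px.
Black = 6176 − 4875.79 = 1300.21 px, or 650.11 per bar.

650 px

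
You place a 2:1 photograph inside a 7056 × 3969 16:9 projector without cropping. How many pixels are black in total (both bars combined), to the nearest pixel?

3111696 pixels

2:1 is wider than 16:9, so it spans the full width.
Content height = 7056 × 1/2 ≈ 3528.0000 px.
Leftover height: 3969 − 3528.0000 = 441.0000 px.
Across the 7056-px span: 441.0000 × 7056 ≈ 3111696 px.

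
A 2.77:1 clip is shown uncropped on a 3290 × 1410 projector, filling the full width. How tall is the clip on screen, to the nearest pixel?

1188 px

That makes the image 1187.73 px tall (3290 / 2.770).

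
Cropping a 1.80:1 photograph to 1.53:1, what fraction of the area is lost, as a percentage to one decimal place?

15.0%

The height stays; only width is cut (since 1.53:1 is narrower than 1.80:1).
(1.530)/(1.800) ≈ 0.850 of the area survives, leaving 15.00% discarded.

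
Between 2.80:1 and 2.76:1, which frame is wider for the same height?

2.80:1

2.8 and 2.76; 2.8 > 2.76.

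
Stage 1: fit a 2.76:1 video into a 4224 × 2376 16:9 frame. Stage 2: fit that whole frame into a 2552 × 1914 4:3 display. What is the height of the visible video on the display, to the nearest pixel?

925 px

First fit — 2.76:1 into 4224×2376 spans the width: 4224.00 × 1530.43.
16:9 in 2552×1914: fills the width, so the intermediate becomes 2552.00 × 1435.50 — a scale of ×0.6042.
Applying the same ×0.6042: 1530.43 → 924.64.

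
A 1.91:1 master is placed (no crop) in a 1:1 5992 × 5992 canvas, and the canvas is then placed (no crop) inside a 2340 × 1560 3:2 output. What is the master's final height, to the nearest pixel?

1.91:1 in 5992×5992: fills the width, so the master is 5992.00 × 3137.17.
The 1:1 canvas is height-limited in 2340×1560, giving 1560.00 × 1560.00; scale factor 0.2603.
Applying the same ×0.2603: 3137.17 → 816.75.

817 px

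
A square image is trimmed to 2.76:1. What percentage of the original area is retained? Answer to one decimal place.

Going from square to 2.76:1 means cutting height while keeping width.
Area ratio = (1.000)/(2.760) = 36.23% retained.

36.2%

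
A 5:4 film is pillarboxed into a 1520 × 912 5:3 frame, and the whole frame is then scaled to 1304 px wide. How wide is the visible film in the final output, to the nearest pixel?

Fitted into 1520×912, the film spans the height; its width is 912 × 5/4 ≈ 1140.00 px.
Scaling 1520 → 1304 is ×0.8579, so the width becomes 1140.00 × 0.8579 ≈ 978.00 px.

978 px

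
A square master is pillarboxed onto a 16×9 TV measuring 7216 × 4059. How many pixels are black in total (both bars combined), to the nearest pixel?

square is narrower than 16×9, so it spans the full height.
That makes the image 4059.0000 px wide (4059 × 1/1).
7216 − 4059.0000 = 3157.0000 px of bars.
Across the 4059-px span: 3157.0000 × 4059 ≈ 12814263 px.

12814263 pixels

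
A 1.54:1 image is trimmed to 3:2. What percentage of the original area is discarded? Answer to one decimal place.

2.6%

The height stays; only width is cut (since 3:2 is narrower than 1.54:1).
(1.500)/(1.540) ≈ 0.974 of the area survives, leaving 2.60% discarded.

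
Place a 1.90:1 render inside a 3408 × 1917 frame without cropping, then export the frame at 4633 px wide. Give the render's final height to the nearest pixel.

At 3408×1917 the render is width-limited, so height = 3408 / 1.900 ≈ 1793.68 px.
The frame scales by 4633/3408 = 1.3594; 1793.68 × 1.3594 ≈ 2438.42 px.

2438 px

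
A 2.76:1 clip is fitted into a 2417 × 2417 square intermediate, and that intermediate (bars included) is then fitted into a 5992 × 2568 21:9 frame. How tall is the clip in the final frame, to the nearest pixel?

930 px

First fit — 2.76:1 into 2417×2417 spans the width: 2417.00 × 875.72.
Second fit — the square canvas into 5992×2568 spans the height: 2568.00 × 2568.00 (×1.0625 from 2417×2417).
So the clip's height is 875.72 × 1.0625 ≈ 930.43.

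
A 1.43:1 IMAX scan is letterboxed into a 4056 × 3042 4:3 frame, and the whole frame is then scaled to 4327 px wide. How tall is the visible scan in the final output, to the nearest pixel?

3026 px

Fitted into 4056×3042, the scan spans the width; its height is 4056 / 1.430 ≈ 2836.36 px.
Resizing to 4327 px wide multiplies everything by 1.0668: 2836.36 → 3025.87 px.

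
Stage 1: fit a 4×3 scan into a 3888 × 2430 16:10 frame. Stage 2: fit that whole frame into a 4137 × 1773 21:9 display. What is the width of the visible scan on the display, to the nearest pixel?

Inside the 3888×2430 canvas the scan is height-limited at 3240.00 × 2430.00.
The 16:10 canvas is height-limited in 4137×1773, giving 2836.80 × 1773.00; scale factor 0.7296.
Applying the same ×0.7296: 3240.00 → 2364.00.

2364 px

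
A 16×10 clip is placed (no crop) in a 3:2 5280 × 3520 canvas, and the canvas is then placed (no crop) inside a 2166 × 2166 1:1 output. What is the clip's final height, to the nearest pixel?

1354 px

First fit — 16×10 into 5280×3520 spans the width: 5280.00 × 3300.00.
3:2 in 2166×2166: fills the width, so the intermediate becomes 2166.00 × 1444.00 — a scale of ×0.4102.
So the clip's height is 3300.00 × 0.4102 ≈ 1353.75.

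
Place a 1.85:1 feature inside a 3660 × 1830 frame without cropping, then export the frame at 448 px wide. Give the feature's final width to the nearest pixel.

Fitted into 3660×1830, the feature spans the height; its width is 1830 × 1.850 ≈ 3385.50 px.
The frame scales by 448/3660 = 0.1224; 3385.50 × 0.1224 ≈ 414.40 px.

414 px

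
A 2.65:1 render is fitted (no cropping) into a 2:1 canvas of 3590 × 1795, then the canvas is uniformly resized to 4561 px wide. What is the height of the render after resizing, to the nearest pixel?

1721 px

Fitted into 3590×1795, the render spans the width; its height is 3590 / 2.650 ≈ 1354.72 px.
Scaling 3590 → 4561 is ×1.2705, so the height becomes 1354.72 × 1.2705 ≈ 1721.13 px.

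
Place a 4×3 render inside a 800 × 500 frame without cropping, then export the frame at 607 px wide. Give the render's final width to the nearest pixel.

506 px

Fitted into 800×500, the render spans the height; its width is 500 × 4/3 ≈ 666.67 px.
The frame scales by 607/800 = 0.7588; 666.67 × 0.7588 ≈ 505.83 px.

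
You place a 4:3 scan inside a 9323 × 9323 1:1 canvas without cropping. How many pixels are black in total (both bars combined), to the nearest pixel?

21729582 pixels

Since 1.333 > 1.000, the scan is width-limited.
Content height = 9323 × 3/4 ≈ 6992.2500 px.
9323 − 6992.2500 = 2330.7500 px of bars.
Across the 9323-px span: 2330.7500 × 9323 ≈ 21729582 px.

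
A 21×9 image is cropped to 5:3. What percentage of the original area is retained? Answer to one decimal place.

71.4%

5:3 is narrower than 21×9, so the crop keeps the full height and trims the width.
Area ratio = (1.667)/(2.333) = 71.43% retained.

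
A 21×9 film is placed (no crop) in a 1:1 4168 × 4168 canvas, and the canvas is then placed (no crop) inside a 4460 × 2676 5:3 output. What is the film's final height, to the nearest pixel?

1147 px

First fit — 21×9 into 4168×4168 spans the width: 4168.00 × 1786.29.
The 1:1 canvas is height-limited in 4460×2676, giving 2676.00 × 2676.00; scale factor 0.6420.
Applying the same ×0.6420: 1786.29 → 1146.86.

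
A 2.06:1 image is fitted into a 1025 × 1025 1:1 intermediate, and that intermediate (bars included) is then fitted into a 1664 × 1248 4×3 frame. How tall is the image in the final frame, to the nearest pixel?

Inside the 1025×1025 canvas the image is width-limited at 1025.00 × 497.57.
The 1:1 canvas is height-limited in 1664×1248, giving 1248.00 × 1248.00; scale factor 1.2176.
Applying the same ×1.2176: 497.57 → 605.83.

606 px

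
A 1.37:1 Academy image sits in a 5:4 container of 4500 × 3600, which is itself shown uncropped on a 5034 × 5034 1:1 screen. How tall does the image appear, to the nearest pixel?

3674 px

First fit — 1.37:1 Academy into 4500×3600 spans the width: 4500.00 × 3284.67.
5:4 in 5034×5034: fills the width, so the intermediate becomes 5034.00 × 4027.20 — a scale of ×1.1187.
Applying the same ×1.1187: 3284.67 → 3674.45.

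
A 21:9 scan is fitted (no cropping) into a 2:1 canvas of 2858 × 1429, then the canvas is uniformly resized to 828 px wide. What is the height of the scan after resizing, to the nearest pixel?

In the 2858×1429 frame the scan fills the width: height = 2858 × 9/21 ≈ 1224.86 px.
Scaling 2858 → 828 is ×0.2897, so the height becomes 1224.86 × 0.2897 ≈ 354.86 px.

355 px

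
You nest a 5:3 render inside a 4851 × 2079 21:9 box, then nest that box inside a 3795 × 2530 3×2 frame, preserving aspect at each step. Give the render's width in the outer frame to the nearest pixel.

2711 px

5:3 in 4851×2079: fills the height, so the render is 3465.00 × 2079.00.
Second fit — the 21:9 canvas into 3795×2530 spans the width: 3795.00 × 1626.43 (×0.7823 from 4851×2079).
So the render's width is 3465.00 × 0.7823 ≈ 2710.71.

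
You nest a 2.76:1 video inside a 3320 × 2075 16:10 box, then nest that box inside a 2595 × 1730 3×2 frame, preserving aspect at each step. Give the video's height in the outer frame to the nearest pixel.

2.76:1 in 3320×2075: fills the width, so the video is 3320.00 × 1202.90.
The 16:10 canvas is width-limited in 2595×1730, giving 2595.00 × 1621.88; scale factor 0.7816.
Applying the same ×0.7816: 1202.90 → 940.22.

940 px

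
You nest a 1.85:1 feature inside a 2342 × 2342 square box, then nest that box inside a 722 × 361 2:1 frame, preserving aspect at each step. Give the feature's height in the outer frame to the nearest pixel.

First fit — 1.85:1 into 2342×2342 spans the width: 2342.00 × 1265.95.
The square canvas is height-limited in 722×361, giving 361.00 × 361.00; scale factor 0.1541.
Applying the same ×0.1541: 1265.95 → 195.14.

195 px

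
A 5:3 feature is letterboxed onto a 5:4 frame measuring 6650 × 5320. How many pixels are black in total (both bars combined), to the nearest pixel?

8844500 pixels

5:3 is wider than 5:4, so it spans the full width.
That makes the image 3990.0000 px tall (6650 × 3/5).
Leftover height: 5320 − 3990.0000 = 1330.0000 px.
Bar area = 1330.0000 × 6650 ≈ 8844500 px.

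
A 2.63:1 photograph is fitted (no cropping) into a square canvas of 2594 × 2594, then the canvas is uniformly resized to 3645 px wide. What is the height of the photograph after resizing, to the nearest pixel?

1386 px

In the 2594×2594 frame the photograph fills the width: height = 2594 / 2.630 ≈ 986.31 px.
The frame scales by 3645/2594 = 1.4052; 986.31 × 1.4052 ≈ 1385.93 px.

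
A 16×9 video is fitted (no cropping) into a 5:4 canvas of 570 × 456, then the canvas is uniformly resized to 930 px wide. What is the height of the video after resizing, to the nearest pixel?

523 px

At 570×456 the video is width-limited, so height = 570 × 9/16 ≈ 320.62 px.
Resizing to 930 px wide multiplies everything by 1.6316: 320.62 → 523.12 px.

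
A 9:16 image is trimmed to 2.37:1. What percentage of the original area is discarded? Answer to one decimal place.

76.3%

The width stays; only height is cut (since 2.37:1 is wider than 9:16).
Area ratio = (0.562)/(2.370) = 23.73%; the remaining 76.27% is cropped out.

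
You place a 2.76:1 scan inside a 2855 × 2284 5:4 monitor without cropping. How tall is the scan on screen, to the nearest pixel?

Since 2.760 > 1.250, the scan is width-limited.
Content height = 2855 / 2.760 ≈ 1034.42 px.

1034 px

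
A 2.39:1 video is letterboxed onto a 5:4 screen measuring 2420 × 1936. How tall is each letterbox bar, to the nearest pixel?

462 px

2.39:1 is wider than 5:4, so it spans the full width.
Content height = 2420 / 2.390 ≈ 1012.55 px.
Leftover height: 1936 − 1012.55 = 923.45 px → 461.72 each side.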